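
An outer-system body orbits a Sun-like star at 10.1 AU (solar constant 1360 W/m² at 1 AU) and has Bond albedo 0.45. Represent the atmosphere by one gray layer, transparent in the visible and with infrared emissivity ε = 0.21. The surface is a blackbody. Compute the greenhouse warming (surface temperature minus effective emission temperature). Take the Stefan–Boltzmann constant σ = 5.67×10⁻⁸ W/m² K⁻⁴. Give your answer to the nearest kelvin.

Flux at the orbit: S = 1360/(10.1)² = 13.33 W/m².
At the top of the atmosphere, σT_e⁴ = S(1−α)/4 = 1.833 W/m², giving T_e = 75.41 K.
Surface balance with a leaky layer gives σT_s⁴ = σT_e⁴·2/(2−ε), so T_s = T_e·[2/(2−0.21)]^(1/4) = 77.53 K.
The atmosphere warms the surface by 2.120 K.

2 K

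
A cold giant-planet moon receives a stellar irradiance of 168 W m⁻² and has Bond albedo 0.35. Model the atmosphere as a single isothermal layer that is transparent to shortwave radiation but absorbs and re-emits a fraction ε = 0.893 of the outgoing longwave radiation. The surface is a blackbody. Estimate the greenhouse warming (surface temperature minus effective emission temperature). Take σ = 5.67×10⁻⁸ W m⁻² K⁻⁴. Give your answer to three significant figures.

23.6 kelvin

The planet radiates to space at T_e = [S(1−α)/(4σ)]^(1/4) = 148.1 K.
For a single slab of emissivity ε, T_s⁴ = 2T_e⁴/(2−ε); thus T_s = 148.1·(1.807)^(1/4) = 171.7 K.
The atmosphere warms the surface by 23.61 K.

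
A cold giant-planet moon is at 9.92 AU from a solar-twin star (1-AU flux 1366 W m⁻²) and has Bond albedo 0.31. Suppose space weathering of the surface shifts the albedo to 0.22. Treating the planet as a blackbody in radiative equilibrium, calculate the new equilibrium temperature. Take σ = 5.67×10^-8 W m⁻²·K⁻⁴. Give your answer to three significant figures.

83.1 K

Irradiance scales as 1/d², so S = 1366 W m⁻² × (1/9.92)² = 13.88 W m⁻².
T₂ = [S(1−α₂)/(4σ)]^(1/4) = [13.88·0.78/(4σ)]^(1/4) = 83.12 K.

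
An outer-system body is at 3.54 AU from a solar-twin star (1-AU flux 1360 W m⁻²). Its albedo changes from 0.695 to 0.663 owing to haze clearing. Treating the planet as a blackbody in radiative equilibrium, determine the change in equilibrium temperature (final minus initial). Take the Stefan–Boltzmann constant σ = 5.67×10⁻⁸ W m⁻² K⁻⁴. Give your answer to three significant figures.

2.78 K

By the inverse-square law, S = 1360/3.54² = 108.5 W m⁻².
Before: T₁ = [108.5·0.305/(4σ)]^(1/4) = 109.9 K.
With α = 0.663, T₂ = 112.7 K.
ΔT = T₂ − T₁ = 2.776 K.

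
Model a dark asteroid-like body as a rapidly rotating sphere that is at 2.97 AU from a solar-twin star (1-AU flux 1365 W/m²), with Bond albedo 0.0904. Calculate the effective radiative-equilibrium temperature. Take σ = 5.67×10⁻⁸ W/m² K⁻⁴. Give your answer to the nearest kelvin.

By the inverse-square law, S = 1365/2.97² = 154.7 W/m².
Averaging over the sphere, the absorbed flux is S(1−α)/4 = 35.19 W/m².
In equilibrium σT⁴ equals this, so T = 157.8 K.

158 K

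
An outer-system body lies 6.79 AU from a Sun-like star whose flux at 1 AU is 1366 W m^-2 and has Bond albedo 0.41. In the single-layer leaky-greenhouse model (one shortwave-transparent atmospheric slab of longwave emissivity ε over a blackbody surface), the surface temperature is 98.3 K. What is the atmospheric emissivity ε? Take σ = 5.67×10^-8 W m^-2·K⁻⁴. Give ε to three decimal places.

By the inverse-square law, S = 1366/6.79² = 29.63 W m^-2.
TOA balance gives T_e = 93.70 K.
Since (2−ε)/2 = (T_e/T_s)⁴ = 0.8255, ε = 0.3490.

0.349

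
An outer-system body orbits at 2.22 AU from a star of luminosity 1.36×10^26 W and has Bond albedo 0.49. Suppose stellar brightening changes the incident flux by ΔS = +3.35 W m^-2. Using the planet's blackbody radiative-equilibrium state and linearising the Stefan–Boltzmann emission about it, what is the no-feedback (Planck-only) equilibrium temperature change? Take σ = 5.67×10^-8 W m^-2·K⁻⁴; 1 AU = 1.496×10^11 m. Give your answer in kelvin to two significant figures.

Orbital distance: d = 2.22 AU = 3.321×10^11 m.
Flux at the orbit: S = L/(4πd²) = 1.36×10^26/(4π·(3.32×10^11)²) = 98.12 W m^-2.
Reference equilibrium: T_e = [S(1−α)/(4σ)]^(1/4) = 121.9 K.
ΔF = Δ[S(1−α)]/4 = (1−0.49)·+3.35/4 = 0.4271 W m^-2.
The Planck feedback parameter is 4σT_e³ = 0.4106 W m^-2/K.
So ΔT₀ = 0.4271/0.4106 = 1.04 K.

1.0 K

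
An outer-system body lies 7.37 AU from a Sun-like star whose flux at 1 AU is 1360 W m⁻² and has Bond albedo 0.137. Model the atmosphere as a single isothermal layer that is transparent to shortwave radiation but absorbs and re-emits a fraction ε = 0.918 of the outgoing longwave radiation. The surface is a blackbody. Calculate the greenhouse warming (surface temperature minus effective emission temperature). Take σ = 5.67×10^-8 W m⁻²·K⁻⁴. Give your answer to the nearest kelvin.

16 K

Flux at the orbit: S = 1360/(7.37)² = 25.04 W m⁻².
At the top of the atmosphere, σT_e⁴ = S(1−α)/4 = 5.402 W m⁻², giving T_e = 98.80 K.
Surface balance with a leaky layer gives σT_s⁴ = σT_e⁴·2/(2−ε), so T_s = T_e·[2/(2−0.918)]^(1/4) = 115.2 K.
The atmosphere warms the surface by 16.40 K.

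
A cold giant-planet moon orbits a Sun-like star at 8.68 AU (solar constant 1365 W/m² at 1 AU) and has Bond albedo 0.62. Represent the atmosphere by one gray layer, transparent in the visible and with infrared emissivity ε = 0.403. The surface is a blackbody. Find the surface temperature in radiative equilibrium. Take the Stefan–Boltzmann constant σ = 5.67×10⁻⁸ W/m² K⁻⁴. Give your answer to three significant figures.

By the inverse-square law, S = 1365/8.68² = 18.12 W/m².
At the top of the atmosphere, σT_e⁴ = S(1−α)/4 = 1.721 W/m², giving T_e = 74.23 K.
For a single slab of emissivity ε, T_s⁴ = 2T_e⁴/(2−ε); thus T_s = 74.23·(1.252)^(1/4) = 78.52 K.

78.5 kelvin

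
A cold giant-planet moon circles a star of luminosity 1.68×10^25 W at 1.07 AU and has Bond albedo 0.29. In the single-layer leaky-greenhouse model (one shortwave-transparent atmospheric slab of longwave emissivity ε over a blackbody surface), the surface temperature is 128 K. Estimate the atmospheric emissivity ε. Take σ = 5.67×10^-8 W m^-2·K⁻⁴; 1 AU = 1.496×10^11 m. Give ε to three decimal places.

0.783

d = 1.07 × 1.496×10^11 m = 1.601×10^11 m.
Flux at the orbit: S = L/(4πd²) = 1.68×10^25/(4π·(1.60×10^11)²) = 52.18 W m^-2.
First, T_e = [52.18·(1−0.29)/(4σ)]^(1/4) = 113.1 K.
T_s⁴ = T_e⁴·2/(2−ε) → ε = 2 − 2(T_e/T_s)⁴ = 2 − 2·(113.1/128)⁴ = 0.7830.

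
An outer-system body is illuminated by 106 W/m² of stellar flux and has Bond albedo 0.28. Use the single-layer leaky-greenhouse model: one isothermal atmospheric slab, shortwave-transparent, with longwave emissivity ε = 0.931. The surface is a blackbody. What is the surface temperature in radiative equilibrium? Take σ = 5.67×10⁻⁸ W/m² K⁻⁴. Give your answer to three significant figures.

158 K

Effective emission temperature (TOA balance): σT_e⁴ = S(1−α)/4 = 19.08 W/m² → T_e = 135.4 K.
For a single slab of emissivity ε, T_s⁴ = 2T_e⁴/(2−ε); thus T_s = 135.4·(1.871)^(1/4) = 158.4 K.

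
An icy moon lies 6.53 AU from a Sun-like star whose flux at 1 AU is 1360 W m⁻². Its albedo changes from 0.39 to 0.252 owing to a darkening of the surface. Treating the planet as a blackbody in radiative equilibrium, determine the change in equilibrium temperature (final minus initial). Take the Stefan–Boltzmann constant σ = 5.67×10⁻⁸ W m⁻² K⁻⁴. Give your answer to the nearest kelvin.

5 K

By the inverse-square law, S = 1360/6.53² = 31.89 W m⁻².
With α = 0.39, T₁ = 96.24 K.
After:  T₂ = [31.89·0.748/(4σ)]^(1/4) = 101.3 K.
ΔT = T₂ − T₁ = 5.034 K.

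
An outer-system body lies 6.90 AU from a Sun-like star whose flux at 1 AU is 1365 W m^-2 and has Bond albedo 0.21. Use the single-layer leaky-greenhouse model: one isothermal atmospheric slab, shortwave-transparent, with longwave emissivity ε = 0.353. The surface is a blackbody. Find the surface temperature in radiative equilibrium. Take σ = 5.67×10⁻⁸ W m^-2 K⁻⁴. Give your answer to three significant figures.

By the inverse-square law, S = 1365/6.90² = 28.67 W m^-2.
At the top of the atmosphere, σT_e⁴ = S(1−α)/4 = 5.662 W m^-2, giving T_e = 99.97 K.
Surface balance with a leaky layer gives σT_s⁴ = σT_e⁴·2/(2−ε), so T_s = T_e·[2/(2−0.353)]^(1/4) = 104.9 K.

105 K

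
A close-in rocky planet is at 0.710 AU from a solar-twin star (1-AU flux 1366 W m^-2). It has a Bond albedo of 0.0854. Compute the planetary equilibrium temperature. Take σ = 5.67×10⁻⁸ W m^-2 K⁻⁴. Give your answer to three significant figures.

By the inverse-square law, S = 1366/0.710² = 2710 W m^-2.
Averaging over the sphere, the absorbed flux is S(1−α)/4 = 619.6 W m^-2.
Balancing against σT⁴: T = (619.6/5.67×10⁻⁸)^(1/4) = 323.3 K.

323 K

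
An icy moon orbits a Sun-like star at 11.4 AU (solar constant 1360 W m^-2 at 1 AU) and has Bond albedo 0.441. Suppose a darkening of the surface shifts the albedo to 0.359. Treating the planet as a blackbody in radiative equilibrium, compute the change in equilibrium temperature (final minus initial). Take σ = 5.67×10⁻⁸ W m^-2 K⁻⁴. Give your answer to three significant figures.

Irradiance scales as 1/d², so S = 1360 W m^-2 × (1/11.4)² = 10.46 W m^-2.
With α = 0.441, T₁ = 71.26 K.
With α = 0.359, T₂ = 73.75 K.
ΔT = T₂ − T₁ = 2.481 K.

2.48 K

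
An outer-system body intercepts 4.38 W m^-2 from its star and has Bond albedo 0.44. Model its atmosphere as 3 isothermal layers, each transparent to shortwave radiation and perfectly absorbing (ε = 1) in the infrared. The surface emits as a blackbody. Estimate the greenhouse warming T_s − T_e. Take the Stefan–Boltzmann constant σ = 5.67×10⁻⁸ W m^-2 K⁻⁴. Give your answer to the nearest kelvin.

24 kelvin

OLR = S(1−α)/4 = 0.6132 W m^-2; the top layer radiates at T_e = 57.35 K.
Surface: T_s = (4)^¼·T_e = 81.10 K.
So the greenhouse effect raises the surface by 81.10 − 57.35 = 23.75 K.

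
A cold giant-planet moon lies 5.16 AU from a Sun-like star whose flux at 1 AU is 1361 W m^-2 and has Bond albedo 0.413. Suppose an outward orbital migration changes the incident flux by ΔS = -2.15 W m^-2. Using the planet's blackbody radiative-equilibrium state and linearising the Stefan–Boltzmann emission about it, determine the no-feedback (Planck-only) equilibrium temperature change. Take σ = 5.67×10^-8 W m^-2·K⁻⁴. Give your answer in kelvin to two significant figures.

-1.1 K

By the inverse-square law, S = 1361/5.16² = 51.12 W m^-2.
Unperturbed T_e = [51.12·(1−0.413)/(4σ)]^¼ = 107.2 K.
Only a fraction (1−α) is absorbed and it's spread over 4πR², so ΔF = (1−α)ΔS/4 = -0.3155 W m^-2.
The Planck feedback parameter is 4σT_e³ = 0.2798 W m^-2/K.
So ΔT₀ = -0.3155/0.2798 = -1.13 K.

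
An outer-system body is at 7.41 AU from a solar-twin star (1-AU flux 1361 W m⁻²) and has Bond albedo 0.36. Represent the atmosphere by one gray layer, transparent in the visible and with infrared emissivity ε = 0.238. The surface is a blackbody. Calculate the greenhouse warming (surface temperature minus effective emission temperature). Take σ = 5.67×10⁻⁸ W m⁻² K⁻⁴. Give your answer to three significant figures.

2.94 K

Flux at the orbit: S = 1361/(7.41)² = 24.79 W m⁻².
The planet radiates to space at T_e = [S(1−α)/(4σ)]^(1/4) = 91.45 K.
For a single slab of emissivity ε, T_s⁴ = 2T_e⁴/(2−ε); thus T_s = 91.45·(1.135)^(1/4) = 94.39 K.
Greenhouse warming: T_s − T_e = 2.943 K.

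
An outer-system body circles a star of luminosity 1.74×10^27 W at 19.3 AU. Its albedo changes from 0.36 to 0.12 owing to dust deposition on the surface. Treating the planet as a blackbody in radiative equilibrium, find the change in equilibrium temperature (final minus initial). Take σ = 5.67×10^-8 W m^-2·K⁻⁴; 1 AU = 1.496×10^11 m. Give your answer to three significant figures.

6.86 K

d = 19.3 × 1.496×10^11 m = 2.887×10^12 m.
Flux at the orbit: S = L/(4πd²) = 1.74×10^27/(4π·(2.89×10^12)²) = 16.61 W m^-2.
With α = 0.36, T₁ = 82.74 K.
With α = 0.12, T₂ = 89.60 K.
Change: 89.60 − 82.74 = 6.857 K.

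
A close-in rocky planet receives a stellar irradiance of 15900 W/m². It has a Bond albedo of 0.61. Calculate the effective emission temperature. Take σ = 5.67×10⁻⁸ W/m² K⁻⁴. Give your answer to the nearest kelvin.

Averaging over the sphere, the absorbed flux is S(1−α)/4 = 1550 W/m².
Balancing against σT⁴: T = (1550/5.67×10⁻⁸)^(1/4) = 406.6 K.

407 K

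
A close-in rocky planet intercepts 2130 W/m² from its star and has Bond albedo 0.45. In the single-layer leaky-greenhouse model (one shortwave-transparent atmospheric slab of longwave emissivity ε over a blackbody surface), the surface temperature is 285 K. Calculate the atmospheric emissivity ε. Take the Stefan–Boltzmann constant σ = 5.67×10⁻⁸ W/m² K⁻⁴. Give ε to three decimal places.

TOA balance gives T_e = 268.1 K.
Inverting T_s⁴ = 2T_e⁴/(2−ε): (T_e/T_s)⁴ = 0.7829, so ε = 2(1 − 0.7829) = 0.4342.

0.434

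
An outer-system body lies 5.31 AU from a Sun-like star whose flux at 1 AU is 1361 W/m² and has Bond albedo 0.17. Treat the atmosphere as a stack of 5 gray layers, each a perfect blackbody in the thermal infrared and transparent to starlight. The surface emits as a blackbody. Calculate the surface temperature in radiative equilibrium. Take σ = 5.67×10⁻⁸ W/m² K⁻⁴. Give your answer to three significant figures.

180 kelvin

Irradiance scales as 1/d², so S = 1361 W/m² × (1/5.31)² = 48.27 W/m².
OLR = S(1−α)/4 = 10.02 W/m²; the top layer radiates at T_e = 115.3 K.
With N = 5 opaque layers, T_s = (N+1)^(1/4)·T_e = 6^(1/4)·115.3 = 180.4 K.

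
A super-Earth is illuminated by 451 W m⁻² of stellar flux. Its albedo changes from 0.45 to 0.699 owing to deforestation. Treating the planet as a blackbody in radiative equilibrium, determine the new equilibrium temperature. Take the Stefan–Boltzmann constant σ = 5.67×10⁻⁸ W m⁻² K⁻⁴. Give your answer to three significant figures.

156 K

With the new albedo, S(1−α₂)/4 = 33.94 W m⁻², so T₂ = 156.4 K.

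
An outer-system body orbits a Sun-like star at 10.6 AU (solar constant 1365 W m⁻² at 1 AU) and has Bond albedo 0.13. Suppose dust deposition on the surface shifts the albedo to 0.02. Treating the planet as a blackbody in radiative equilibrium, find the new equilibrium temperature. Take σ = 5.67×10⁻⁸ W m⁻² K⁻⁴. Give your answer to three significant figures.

Irradiance scales as 1/d², so S = 1365 W m⁻² × (1/10.6)² = 12.15 W m⁻².
New equilibrium: T₂ = [(1−0.02)·12.15/(4σ)]^(1/4) = 85.12 K.

85.1 K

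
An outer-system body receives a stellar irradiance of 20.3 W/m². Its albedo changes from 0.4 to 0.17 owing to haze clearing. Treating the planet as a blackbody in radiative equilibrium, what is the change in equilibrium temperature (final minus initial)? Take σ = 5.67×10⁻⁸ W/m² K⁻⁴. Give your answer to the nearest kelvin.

With α = 0.4, T₁ = 85.61 K.
With α = 0.17, T₂ = 92.84 K.
Change: 92.84 − 85.61 = 7.234 K.

7 K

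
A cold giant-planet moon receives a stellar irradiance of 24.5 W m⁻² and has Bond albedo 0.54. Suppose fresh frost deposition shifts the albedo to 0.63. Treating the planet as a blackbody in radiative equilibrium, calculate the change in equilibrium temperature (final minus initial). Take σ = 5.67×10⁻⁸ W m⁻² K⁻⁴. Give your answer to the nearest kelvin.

With α = 0.54, T₁ = 83.96 K.
With α = 0.63, T₂ = 79.51 K.
Change: 79.51 − 83.96 = -4.448 K.

-4 K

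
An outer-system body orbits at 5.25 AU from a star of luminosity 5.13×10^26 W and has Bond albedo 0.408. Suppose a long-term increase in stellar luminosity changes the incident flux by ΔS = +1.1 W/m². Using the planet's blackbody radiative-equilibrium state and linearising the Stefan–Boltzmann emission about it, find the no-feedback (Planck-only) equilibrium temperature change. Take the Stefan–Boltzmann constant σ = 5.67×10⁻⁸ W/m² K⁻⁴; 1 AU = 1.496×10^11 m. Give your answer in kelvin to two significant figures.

0.48 K

Orbital distance: d = 5.25 AU = 7.854×10^11 m.
Flux at the orbit: S = L/(4πd²) = 5.13×10^26/(4π·(7.85×10^11)²) = 66.18 W/m².
Reference equilibrium: T_e = [S(1−α)/(4σ)]^(1/4) = 114.6 K.
ΔF = Δ[S(1−α)]/4 = (1−0.408)·+1.1/4 = 0.1628 W/m².
The Planck feedback parameter is 4σT_e³ = 0.3417 W/m²/K.
So ΔT₀ = 0.1628/0.3417 = 0.476 K.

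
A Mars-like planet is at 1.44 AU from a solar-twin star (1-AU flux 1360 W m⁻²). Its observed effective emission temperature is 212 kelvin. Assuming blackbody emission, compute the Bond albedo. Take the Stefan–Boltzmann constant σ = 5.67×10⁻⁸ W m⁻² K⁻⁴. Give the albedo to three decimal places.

Irradiance scales as 1/d², so S = 1360 W m⁻² × (1/1.44)² = 655.9 W m⁻².
Rearranging the radiative balance, α = 1 − 4σT⁴/S.
σT⁴ = 114.5 W m⁻², so 4σT⁴ = 458.1 W m⁻².
1−α = 458.1/655.9 = 0.6985, so α = 0.3015.

0.301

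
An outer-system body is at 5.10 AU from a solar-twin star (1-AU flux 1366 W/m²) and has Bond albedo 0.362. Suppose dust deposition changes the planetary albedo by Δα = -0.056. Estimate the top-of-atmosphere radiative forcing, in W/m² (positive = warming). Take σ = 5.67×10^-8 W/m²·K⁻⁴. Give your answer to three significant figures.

0.735 W/m²

By the inverse-square law, S = 1366/5.10² = 52.52 W/m².
ΔF = −(S/4)Δα = −(52.52/4)×(-0.056) = 0.7353 W/m².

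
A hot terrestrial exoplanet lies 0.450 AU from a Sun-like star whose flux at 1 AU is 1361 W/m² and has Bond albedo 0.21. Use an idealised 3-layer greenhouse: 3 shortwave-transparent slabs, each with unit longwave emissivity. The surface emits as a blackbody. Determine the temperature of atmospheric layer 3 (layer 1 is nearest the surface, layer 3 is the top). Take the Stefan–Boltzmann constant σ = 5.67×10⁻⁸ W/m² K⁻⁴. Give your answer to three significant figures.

391 K

Irradiance scales as 1/d², so S = 1361 W/m² × (1/0.450)² = 6721 W/m².
Top-of-atmosphere balance: σT_e⁴ = S(1−α)/4 = 1327 W/m² → T_e = 391.2 K.
The net upward flux σT_e⁴ is constant between every pair of levels, so T_k⁴ = (N+1−k)T_e⁴.
T_3 = (1)^(1/4)·391.2 = 391.2 K.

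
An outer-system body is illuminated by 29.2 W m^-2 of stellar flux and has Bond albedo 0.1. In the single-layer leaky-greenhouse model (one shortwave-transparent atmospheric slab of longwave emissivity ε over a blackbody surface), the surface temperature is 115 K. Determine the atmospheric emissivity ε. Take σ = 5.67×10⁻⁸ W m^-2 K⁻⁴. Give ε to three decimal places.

0.675

Effective temperature: T_e = [S(1−α)/(4σ)]^(1/4) = 103.8 K.
Inverting T_s⁴ = 2T_e⁴/(2−ε): (T_e/T_s)⁴ = 0.6625, so ε = 2(1 − 0.6625) = 0.6750.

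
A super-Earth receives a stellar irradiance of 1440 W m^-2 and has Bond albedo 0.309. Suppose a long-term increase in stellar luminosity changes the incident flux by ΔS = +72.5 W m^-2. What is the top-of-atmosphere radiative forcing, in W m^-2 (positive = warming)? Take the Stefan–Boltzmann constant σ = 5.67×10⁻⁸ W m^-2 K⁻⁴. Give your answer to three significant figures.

Only a fraction (1−α) is absorbed and it's spread over 4πR², so ΔF = (1−α)ΔS/4 = 12.52 W m^-2.

12.5 W m^-2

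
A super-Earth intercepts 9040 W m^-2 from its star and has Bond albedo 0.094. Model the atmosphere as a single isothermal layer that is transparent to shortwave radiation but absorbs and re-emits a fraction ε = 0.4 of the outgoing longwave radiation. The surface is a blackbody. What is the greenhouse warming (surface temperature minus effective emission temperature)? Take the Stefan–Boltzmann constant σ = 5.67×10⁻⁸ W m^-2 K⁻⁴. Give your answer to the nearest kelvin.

25 K

The planet radiates to space at T_e = [S(1−α)/(4σ)]^(1/4) = 435.9 K.
For a single slab of emissivity ε, T_s⁴ = 2T_e⁴/(2−ε); thus T_s = 435.9·(1.25)^(1/4) = 460.9 K.
Greenhouse warming: T_s − T_e = 25.01 K.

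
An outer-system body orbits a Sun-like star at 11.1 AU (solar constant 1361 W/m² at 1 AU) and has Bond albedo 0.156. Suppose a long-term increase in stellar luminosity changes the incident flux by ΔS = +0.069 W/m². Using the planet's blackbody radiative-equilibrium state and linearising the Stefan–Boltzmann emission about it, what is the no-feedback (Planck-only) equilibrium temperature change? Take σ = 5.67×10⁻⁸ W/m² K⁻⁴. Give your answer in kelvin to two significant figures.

Flux at the orbit: S = 1361/(11.1)² = 11.05 W/m².
Unperturbed T_e = [11.05·(1−0.156)/(4σ)]^¼ = 80.07 K.
Only a fraction (1−α) is absorbed and it's spread over 4πR², so ΔF = (1−α)ΔS/4 = 0.01456 W/m².
Linearising σT⁴ gives d(σT⁴)/dT = 4σT_e³ = 0.1164 W/m² per K.
So ΔT₀ = 0.01456/0.1164 = 0.125 K.

0.13 K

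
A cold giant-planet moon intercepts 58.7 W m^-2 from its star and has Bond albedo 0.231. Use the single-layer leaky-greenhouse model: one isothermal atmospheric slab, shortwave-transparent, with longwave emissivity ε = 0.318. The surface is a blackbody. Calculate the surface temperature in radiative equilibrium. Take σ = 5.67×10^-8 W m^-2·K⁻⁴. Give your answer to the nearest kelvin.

124 kelvin

At the top of the atmosphere, σT_e⁴ = S(1−α)/4 = 11.29 W m^-2, giving T_e = 118.8 K.
Surface balance with a leaky layer gives σT_s⁴ = σT_e⁴·2/(2−ε), so T_s = T_e·[2/(2−0.318)]^(1/4) = 124.0 K.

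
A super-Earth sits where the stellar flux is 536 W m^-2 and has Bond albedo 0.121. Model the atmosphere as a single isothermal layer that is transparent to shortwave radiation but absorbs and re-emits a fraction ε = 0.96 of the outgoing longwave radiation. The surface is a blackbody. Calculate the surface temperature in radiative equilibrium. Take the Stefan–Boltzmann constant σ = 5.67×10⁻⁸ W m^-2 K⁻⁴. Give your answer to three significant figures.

At the top of the atmosphere, σT_e⁴ = S(1−α)/4 = 117.8 W m^-2, giving T_e = 213.5 K.
The surface balance (absorbed SW + ε·downward IR = σT_s⁴) with T_a⁴ = T_s⁴/2 reduces to T_s = T_e·[2/(2−ε)]^¼ = 251.4 K.

251 K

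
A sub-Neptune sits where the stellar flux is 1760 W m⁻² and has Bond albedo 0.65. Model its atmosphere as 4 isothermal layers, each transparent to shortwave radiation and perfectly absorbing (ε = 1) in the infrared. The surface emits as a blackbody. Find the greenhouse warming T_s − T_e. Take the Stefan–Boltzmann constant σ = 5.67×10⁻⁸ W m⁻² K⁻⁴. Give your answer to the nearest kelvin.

113 K

The effective emission temperature is T_e = [S(1−α)/(4σ)]^¼ = 228.3 K.
T_s = (N+1)^(1/4)·T_e = 341.4 K.
So the greenhouse effect raises the surface by 341.4 − 228.3 = 113.1 K.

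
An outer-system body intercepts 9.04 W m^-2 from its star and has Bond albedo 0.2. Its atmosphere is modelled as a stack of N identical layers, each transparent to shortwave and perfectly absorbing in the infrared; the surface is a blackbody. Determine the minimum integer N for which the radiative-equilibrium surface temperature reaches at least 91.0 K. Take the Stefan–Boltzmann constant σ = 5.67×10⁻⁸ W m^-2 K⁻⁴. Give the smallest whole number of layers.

2

OLR = S(1−α)/4 = 1.808 W m^-2; the top layer radiates at T_e = 75.15 K.
T_s = (N+1)^(1/4)·T_e ≥ 91.0 K requires N+1 ≥ (T_s/T_e)⁴ = (91.0/75.15)⁴ = 2.151.
The minimum whole number is N = 2.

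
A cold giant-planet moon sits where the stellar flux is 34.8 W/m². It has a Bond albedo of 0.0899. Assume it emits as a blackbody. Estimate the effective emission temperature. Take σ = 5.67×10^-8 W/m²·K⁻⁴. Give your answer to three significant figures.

109 kelvin

Absorbed flux (global mean): S(1−α)/4 = 34.80·0.91/4 = 7.918 W/m².
Balancing against σT⁴: T = (7.918/5.67×10⁻⁸)^(1/4) = 108.7 K.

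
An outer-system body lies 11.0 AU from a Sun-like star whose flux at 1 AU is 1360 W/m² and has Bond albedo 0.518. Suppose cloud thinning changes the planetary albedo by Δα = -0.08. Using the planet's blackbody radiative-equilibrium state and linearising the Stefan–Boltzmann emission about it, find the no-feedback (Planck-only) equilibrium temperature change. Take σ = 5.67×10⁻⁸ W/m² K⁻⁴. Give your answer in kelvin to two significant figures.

By the inverse-square law, S = 1360/11.0² = 11.24 W/m².
Unperturbed T_e = [11.24·(1−0.518)/(4σ)]^¼ = 69.91 K.
TOA radiative forcing: ΔF = −S·Δα/4 = −11.24·(-0.08)/4 = 0.2248 W/m².
The Planck feedback parameter is 4σT_e³ = 0.07749 W/m²/K.
ΔT₀ = ΔF/λ_P = 0.2248/0.07749 = 2.90 K.

2.9 K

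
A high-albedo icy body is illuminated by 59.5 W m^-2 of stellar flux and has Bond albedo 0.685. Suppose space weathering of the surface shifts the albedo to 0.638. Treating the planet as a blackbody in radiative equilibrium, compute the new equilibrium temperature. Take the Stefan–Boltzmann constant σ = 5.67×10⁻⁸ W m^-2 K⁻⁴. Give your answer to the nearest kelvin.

T₂ = [S(1−α₂)/(4σ)]^(1/4) = [59.50·0.362/(4σ)]^(1/4) = 98.72 K.

99 kelvin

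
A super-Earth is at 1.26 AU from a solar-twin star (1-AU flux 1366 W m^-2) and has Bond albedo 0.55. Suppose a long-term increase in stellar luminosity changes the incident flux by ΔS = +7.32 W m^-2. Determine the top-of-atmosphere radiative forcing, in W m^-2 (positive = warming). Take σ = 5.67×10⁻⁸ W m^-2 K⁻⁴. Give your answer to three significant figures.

Irradiance scales as 1/d², so S = 1366 W m^-2 × (1/1.26)² = 860.4 W m^-2.
ΔF = Δ[S(1−α)]/4 = (1−0.55)·+7.32/4 = 0.8235 W m^-2.

0.823 W m^-2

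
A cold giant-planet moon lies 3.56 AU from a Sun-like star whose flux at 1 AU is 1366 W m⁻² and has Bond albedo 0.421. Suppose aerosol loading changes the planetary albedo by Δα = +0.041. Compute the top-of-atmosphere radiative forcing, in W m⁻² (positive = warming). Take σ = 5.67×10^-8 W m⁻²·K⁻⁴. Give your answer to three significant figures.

-1.10 W m⁻²

Flux at the orbit: S = 1366/(3.56)² = 107.8 W m⁻².
ΔF = −(S/4)Δα = −(107.8/4)×(+0.041) = -1.105 W m⁻².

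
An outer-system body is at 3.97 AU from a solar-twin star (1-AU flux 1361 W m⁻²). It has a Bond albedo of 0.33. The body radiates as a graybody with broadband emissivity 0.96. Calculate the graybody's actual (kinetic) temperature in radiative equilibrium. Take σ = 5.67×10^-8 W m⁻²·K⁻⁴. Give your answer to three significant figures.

128 K

Irradiance scales as 1/d², so S = 1361 W m⁻² × (1/3.97)² = 86.35 W m⁻².
Averaging over the sphere, the absorbed flux is S(1−α)/4 = 14.46 W m⁻².
Equating to εσT⁴ with ε = 0.96: T = (14.46/0.96σ)^(1/4) = 127.7 K.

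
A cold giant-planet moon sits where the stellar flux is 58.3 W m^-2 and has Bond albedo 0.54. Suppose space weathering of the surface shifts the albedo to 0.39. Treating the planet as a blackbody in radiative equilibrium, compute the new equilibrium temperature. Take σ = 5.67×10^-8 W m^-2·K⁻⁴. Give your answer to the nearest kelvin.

New equilibrium: T₂ = [(1−0.39)·58.30/(4σ)]^(1/4) = 111.9 K.

112 kelvin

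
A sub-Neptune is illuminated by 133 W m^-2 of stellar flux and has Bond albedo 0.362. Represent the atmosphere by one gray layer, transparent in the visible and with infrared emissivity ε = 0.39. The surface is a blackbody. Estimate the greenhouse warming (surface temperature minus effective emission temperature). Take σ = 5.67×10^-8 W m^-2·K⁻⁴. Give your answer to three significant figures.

At the top of the atmosphere, σT_e⁴ = S(1−α)/4 = 21.21 W m^-2, giving T_e = 139.1 K.
Surface balance with a leaky layer gives σT_s⁴ = σT_e⁴·2/(2−ε), so T_s = T_e·[2/(2−0.39)]^(1/4) = 146.8 K.
Greenhouse warming: T_s − T_e = 7.750 K.

7.75 K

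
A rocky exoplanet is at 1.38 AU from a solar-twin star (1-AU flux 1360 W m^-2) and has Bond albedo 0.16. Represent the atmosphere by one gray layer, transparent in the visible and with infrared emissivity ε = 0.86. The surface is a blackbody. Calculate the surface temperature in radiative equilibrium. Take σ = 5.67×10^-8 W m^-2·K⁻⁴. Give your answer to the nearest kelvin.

261 K

By the inverse-square law, S = 1360/1.38² = 714.1 W m^-2.
The planet radiates to space at T_e = [S(1−α)/(4σ)]^(1/4) = 226.8 K.
The surface balance (absorbed SW + ε·downward IR = σT_s⁴) with T_a⁴ = T_s⁴/2 reduces to T_s = T_e·[2/(2−ε)]^¼ = 261.0 K.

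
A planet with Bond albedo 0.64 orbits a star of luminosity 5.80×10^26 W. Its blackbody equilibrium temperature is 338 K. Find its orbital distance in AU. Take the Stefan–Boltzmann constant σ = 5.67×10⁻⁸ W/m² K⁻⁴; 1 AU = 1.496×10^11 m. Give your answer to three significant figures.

Energy balance gives S = 4σT⁴/(1−α) = 8223 W/m².
S = L/(4πd²) → d = √(L/4πS) = √(5.80×10^26/(4π·8223)) = 7.492×10^10 m = 0.5008 AU.

0.501 AU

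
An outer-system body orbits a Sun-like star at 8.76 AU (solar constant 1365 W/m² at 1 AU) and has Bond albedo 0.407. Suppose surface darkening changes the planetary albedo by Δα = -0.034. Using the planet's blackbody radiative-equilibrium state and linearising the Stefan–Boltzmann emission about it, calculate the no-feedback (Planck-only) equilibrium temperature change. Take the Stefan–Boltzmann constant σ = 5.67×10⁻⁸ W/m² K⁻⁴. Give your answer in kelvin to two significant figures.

1.2 K

Flux at the orbit: S = 1365/(8.76)² = 17.79 W/m².
Unperturbed T_e = [17.79·(1−0.407)/(4σ)]^¼ = 82.58 K.
TOA radiative forcing: ΔF = −S·Δα/4 = −17.79·(-0.034)/4 = 0.1512 W/m².
Linearising σT⁴ gives d(σT⁴)/dT = 4σT_e³ = 0.1277 W/m² per K.
So ΔT₀ = 0.1512/0.1277 = 1.18 K.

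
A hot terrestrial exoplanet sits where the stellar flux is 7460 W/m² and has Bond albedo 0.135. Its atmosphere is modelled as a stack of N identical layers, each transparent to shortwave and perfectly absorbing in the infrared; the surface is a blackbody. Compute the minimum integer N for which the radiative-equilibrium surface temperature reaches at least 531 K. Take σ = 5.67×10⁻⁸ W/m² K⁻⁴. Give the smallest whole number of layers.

2

OLR = S(1−α)/4 = 1613 W/m²; the top layer radiates at T_e = 410.7 K.
T_s = (N+1)^(1/4)·T_e ≥ 531 K requires N+1 ≥ (T_s/T_e)⁴ = (531/410.7)⁴ = 2.794.
So N ≥ 1.794; the smallest integer is N = 2.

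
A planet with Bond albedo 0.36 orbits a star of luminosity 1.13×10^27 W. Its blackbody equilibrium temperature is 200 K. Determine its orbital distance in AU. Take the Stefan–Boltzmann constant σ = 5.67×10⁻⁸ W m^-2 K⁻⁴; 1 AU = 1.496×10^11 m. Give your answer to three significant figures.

Energy balance gives S = 4σT⁴/(1−α) = 567.0 W m^-2.
Then d = [L/(4πS)]^(1/2) = 3.982×10^11 m, i.e. 2.662 AU.

2.66 AU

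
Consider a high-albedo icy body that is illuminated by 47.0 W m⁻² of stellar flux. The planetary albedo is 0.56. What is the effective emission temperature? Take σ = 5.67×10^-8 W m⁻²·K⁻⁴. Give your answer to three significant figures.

Absorbed flux (global mean): S(1−α)/4 = 47.00·0.44/4 = 5.170 W m⁻².
In equilibrium σT⁴ equals this, so T = 97.72 K.

97.7 K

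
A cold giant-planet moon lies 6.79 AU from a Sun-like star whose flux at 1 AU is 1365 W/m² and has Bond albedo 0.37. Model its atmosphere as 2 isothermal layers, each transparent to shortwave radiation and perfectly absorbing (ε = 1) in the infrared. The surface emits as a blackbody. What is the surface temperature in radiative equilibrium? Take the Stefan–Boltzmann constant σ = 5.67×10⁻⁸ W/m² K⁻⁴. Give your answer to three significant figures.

Flux at the orbit: S = 1365/(6.79)² = 29.61 W/m².
Top-of-atmosphere balance: σT_e⁴ = S(1−α)/4 = 4.663 W/m² → T_e = 95.23 K.
With N = 2 opaque layers, T_s = (N+1)^(1/4)·T_e = 3^(1/4)·95.23 = 125.3 K.

125 kelvin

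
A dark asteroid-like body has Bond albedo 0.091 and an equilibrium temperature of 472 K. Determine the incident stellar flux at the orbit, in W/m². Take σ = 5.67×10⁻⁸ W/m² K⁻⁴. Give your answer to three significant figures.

From S(1−α)/4 = σT⁴: S = 4σT⁴/(1−α).
σT⁴ = 5.67×10⁻⁸·(472)⁴ = 2814 W/m².
S = 4·2814/0.909 = 12380 W/m².

12400 W/m²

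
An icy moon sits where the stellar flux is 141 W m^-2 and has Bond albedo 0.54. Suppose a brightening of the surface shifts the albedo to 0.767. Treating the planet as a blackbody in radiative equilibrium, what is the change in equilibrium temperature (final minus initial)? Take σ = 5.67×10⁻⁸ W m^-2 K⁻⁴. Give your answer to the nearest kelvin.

With α = 0.54, T₁ = 130.0 K.
With α = 0.767, T₂ = 109.7 K.
Change: 109.7 − 130.0 = -20.34 K.

-20 kelvin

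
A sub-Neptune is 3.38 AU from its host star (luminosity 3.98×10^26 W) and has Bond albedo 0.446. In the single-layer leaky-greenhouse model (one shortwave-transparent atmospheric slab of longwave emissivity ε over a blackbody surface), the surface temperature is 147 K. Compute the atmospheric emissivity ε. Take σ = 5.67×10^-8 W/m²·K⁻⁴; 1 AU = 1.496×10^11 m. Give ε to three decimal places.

0.704

Orbital distance: d = 3.38 AU = 5.056×10^11 m.
S = L/(4πd²) = 123.9 W/m².
First, T_e = [123.9·(1−0.446)/(4σ)]^(1/4) = 131.9 K.
Inverting T_s⁴ = 2T_e⁴/(2−ε): (T_e/T_s)⁴ = 0.6480, so ε = 2(1 − 0.6480) = 0.7040.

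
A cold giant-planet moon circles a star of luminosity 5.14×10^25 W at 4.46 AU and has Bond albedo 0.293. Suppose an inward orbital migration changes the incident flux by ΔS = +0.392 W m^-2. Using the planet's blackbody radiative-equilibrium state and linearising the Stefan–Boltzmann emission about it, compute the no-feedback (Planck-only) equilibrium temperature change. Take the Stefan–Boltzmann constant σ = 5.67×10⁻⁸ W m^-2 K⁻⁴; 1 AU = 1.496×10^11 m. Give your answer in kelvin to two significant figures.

Orbital distance: d = 4.46 AU = 6.672×10^11 m.
Flux at the orbit: S = L/(4πd²) = 5.14×10^25/(4π·(6.67×10^11)²) = 9.188 W m^-2.
Unperturbed T_e = [9.188·(1−0.293)/(4σ)]^¼ = 73.16 K.
ΔF = Δ[S(1−α)]/4 = (1−0.293)·+0.392/4 = 0.06929 W m^-2.
The Planck feedback parameter is 4σT_e³ = 0.08880 W m^-2/K.
Hence the no-feedback warming is ΔF/(4σT_e³) = 0.780 K.

0.78 kelvin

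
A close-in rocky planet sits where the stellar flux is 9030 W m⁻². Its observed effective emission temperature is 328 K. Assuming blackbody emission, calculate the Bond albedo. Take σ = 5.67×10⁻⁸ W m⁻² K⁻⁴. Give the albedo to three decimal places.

Energy balance: S(1−α)/4 = σT⁴, so 1−α = 4σT⁴/S.
σT⁴ = 656.3 W m⁻², so 4σT⁴ = 2625 W m⁻².
Hence α = 1 − 2625/9030 = 0.7093.

0.709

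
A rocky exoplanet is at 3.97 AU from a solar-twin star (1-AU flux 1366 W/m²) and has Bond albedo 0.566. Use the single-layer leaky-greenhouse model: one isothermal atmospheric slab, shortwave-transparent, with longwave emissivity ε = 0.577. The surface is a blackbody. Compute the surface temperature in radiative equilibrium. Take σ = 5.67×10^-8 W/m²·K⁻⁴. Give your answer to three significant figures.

Flux at the orbit: S = 1366/(3.97)² = 86.67 W/m².
Effective emission temperature (TOA balance): σT_e⁴ = S(1−α)/4 = 9.404 W/m² → T_e = 113.5 K.
For a single slab of emissivity ε, T_s⁴ = 2T_e⁴/(2−ε); thus T_s = 113.5·(1.405)^(1/4) = 123.6 K.

124 K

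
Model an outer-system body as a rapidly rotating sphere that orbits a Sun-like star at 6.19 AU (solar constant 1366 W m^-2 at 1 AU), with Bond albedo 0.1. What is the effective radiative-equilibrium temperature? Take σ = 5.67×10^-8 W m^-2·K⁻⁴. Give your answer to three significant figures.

109 K

By the inverse-square law, S = 1366/6.19² = 35.65 W m^-2.
Absorbed flux (global mean): S(1−α)/4 = 35.65·0.9/4 = 8.021 W m^-2.
In equilibrium σT⁴ equals this, so T = 109.1 K.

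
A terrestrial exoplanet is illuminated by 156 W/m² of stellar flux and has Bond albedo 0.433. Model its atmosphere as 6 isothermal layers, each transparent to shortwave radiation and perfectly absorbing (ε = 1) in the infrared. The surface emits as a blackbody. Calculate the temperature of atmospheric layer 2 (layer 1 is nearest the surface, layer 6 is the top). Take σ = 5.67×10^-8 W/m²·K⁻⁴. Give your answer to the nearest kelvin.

The effective emission temperature is T_e = [S(1−α)/(4σ)]^¼ = 140.5 K.
Each opaque layer satisfies 2T_j⁴ = T_{j−1}⁴ + T_{j+1}⁴, giving T_k⁴ = (N+1−k)T_e⁴.
T_2 = (5)^(1/4)·140.5 = 210.1 K.

210 K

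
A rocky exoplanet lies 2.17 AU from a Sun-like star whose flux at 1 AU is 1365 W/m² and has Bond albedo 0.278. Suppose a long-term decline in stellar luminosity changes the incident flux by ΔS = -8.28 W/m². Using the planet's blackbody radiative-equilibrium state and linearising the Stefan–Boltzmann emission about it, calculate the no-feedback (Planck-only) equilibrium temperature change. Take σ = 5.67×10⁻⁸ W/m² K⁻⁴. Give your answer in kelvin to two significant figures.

-1.2 kelvin

By the inverse-square law, S = 1365/2.17² = 289.9 W/m².
The baseline emission temperature is T_e = 174.3 K.
Only a fraction (1−α) is absorbed and it's spread over 4πR², so ΔF = (1−α)ΔS/4 = -1.495 W/m².
The Planck feedback parameter is 4σT_e³ = 1.201 W/m²/K.
ΔT₀ = ΔF/λ_P = -1.495/1.201 = -1.24 K.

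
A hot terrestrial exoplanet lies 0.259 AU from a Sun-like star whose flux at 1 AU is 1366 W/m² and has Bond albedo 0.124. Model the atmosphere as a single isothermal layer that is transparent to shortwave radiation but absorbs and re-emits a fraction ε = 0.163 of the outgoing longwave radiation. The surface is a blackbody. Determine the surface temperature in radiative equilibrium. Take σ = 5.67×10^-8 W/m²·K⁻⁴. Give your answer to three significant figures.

541 kelvin

By the inverse-square law, S = 1366/0.259² = 20360 W/m².
Effective emission temperature (TOA balance): σT_e⁴ = S(1−α)/4 = 4460 W/m² → T_e = 529.6 K.
Surface balance with a leaky layer gives σT_s⁴ = σT_e⁴·2/(2−ε), so T_s = T_e·[2/(2−0.163)]^(1/4) = 541.0 K.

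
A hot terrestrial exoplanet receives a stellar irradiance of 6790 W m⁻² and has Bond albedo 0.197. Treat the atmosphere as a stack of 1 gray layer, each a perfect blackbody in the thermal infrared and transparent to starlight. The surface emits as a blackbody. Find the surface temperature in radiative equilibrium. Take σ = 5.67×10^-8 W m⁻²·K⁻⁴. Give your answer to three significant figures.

468 kelvin

Top-of-atmosphere balance: σT_e⁴ = S(1−α)/4 = 1363 W m⁻² → T_e = 393.8 K.
For an N-layer opaque stack, T_s⁴ = (N+1)T_e⁴, hence T_s = (2)^(1/4)×393.8 K = 468.3 K.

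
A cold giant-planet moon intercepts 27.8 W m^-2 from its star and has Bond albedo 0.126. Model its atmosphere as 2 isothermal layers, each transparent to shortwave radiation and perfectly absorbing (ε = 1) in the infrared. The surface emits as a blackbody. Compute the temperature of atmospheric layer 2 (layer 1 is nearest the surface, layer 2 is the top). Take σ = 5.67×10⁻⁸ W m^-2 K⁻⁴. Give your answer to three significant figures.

102 kelvin

The effective emission temperature is T_e = [S(1−α)/(4σ)]^¼ = 101.7 K.
Each opaque layer satisfies 2T_j⁴ = T_{j−1}⁴ + T_{j+1}⁴, giving T_k⁴ = (N+1−k)T_e⁴.
With k = 2: T_2 = (2+1−2)^¼·101.7 K = 101.7 K.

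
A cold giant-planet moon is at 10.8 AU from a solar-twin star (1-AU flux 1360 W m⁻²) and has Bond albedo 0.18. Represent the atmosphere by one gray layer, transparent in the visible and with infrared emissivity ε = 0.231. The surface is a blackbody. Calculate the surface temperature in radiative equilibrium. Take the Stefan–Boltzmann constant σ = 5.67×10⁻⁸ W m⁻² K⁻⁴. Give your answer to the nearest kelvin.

83 kelvin

Flux at the orbit: S = 1360/(10.8)² = 11.66 W m⁻².
At the top of the atmosphere, σT_e⁴ = S(1−α)/4 = 2.390 W m⁻², giving T_e = 80.58 K.
For a single slab of emissivity ε, T_s⁴ = 2T_e⁴/(2−ε); thus T_s = 80.58·(1.131)^(1/4) = 83.09 K.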